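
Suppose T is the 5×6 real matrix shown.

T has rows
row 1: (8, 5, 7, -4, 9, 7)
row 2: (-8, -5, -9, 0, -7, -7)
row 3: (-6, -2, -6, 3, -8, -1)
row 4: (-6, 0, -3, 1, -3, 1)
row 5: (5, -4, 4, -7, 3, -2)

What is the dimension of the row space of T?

5

Row reduce to echelon form.
R2 ← R2 + R1: [0, 0, -2, -4, 2, 0]
R3 ← R3 + (3/4)·R1: [0, 7/4, -3/4, 0, -5/4, 17/4]
R4 ← R4 + (3/4)·R1: [0, 15/4, 9/4, -2, 15/4, 25/4]
R5 ← R5 − (5/8)·R1: [0, -57/8, -3/8, -9/2, -21/8, -51/8]
Swap R2 ↔ R3
R4 ← R4 − (15/7)·R2: [0, 0, 27/7, -2, 45/7, -20/7]
R5 ← R5 + (57/14)·R2: [0, 0, -24/7, -9/2, -54/7, 153/14]
R4 ← R4 + (27/14)·R3: [0, 0, 0, -68/7, 72/7, -20/7]
R5 ← R5 − (12/7)·R3: [0, 0, 0, 33/14, -78/7, 153/14]
R5 ← R5 + (33/136)·R4: [0, 0, 0, 0, -147/17, 174/17]
Echelon form has 5 nonzero rows, so rank(T) = 5.
The row space has dimension equal to the rank: 5.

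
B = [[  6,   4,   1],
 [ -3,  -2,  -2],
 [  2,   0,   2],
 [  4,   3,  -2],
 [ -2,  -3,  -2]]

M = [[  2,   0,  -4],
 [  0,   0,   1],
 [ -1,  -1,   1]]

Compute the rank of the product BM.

First compute BM:
[[ 11,  -1, -19],
 [ -4,   2,   8],
 [  2,  -2,  -6],
 [ 10,   2, -15],
 [ -2,   2,   3]]
Now row reduce the product.
R2 ← R2 + (4/11)·R1: [0, 18/11, 12/11]
R3 ← R3 − (2/11)·R1: [0, -20/11, -28/11]
R4 ← R4 − (10/11)·R1: [0, 32/11, 25/11]
R5 ← R5 + (2/11)·R1: [0, 20/11, -5/11]
R3 ← R3 + (10/9)·R2: [0, 0, -4/3]
R4 ← R4 − (16/9)·R2: [0, 0, 1/3]
R5 ← R5 − (10/9)·R2: [0, 0, -5/3]
R4 ← R4 + (1/4)·R3: [0, 0, 0]
R5 ← R5 − (5/4)·R3: [0, 0, 0]
3 nonzero rows, so rank(BM) = 3.

3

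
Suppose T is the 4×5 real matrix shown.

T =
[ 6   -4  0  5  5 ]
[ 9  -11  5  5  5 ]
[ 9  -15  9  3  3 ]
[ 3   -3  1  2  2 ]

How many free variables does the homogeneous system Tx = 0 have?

3

Row reduce to echelon form.
R2 ← R2 − (3/2)·R1: [0, -5, 5, -5/2, -5/2]
R3 ← R3 − (3/2)·R1: [0, -9, 9, -9/2, -9/2]
R4 ← R4 − (1/2)·R1: [0, -1, 1, -1/2, -1/2]
R3 ← R3 − (9/5)·R2: [0, 0, 0, 0, 0]
R4 ← R4 − (1/5)·R2: [0, 0, 0, 0, 0]
2 nonzero rows, so rank(T) = 2.
T has 5 columns; by rank–nullity, nullity = 5 − 2 = 3.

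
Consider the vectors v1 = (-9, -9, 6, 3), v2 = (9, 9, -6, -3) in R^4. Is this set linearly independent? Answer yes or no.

no

Form the matrix with these vectors as rows and row reduce.
R2 ← R2 + R1: [0, 0, 0, 0]
1 nonzero row, so the 2 vectors span a space of dimension 1.
Since 1 < 2, the vectors are linearly dependent.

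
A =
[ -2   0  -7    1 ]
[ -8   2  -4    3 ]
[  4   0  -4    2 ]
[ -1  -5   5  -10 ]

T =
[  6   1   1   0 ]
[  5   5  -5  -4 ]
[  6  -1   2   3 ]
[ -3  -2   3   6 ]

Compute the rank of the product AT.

First compute AT:
[[-57,   3, -13, -15],
 [-71,   0, -17,  -2],
 [ -6,   4,   2,   0],
 [ 29, -11,   4, -25]]
Now row reduce the product.
R2 ← R2 − (71/57)·R1: [0, -71/19, -46/57, 317/19]
R3 ← R3 − (2/19)·R1: [0, 70/19, 64/19, 30/19]
R4 ← R4 + (29/57)·R1: [0, -180/19, -149/57, -620/19]
R3 ← R3 + (70/71)·R2: [0, 0, 548/213, 1280/71]
R4 ← R4 − (180/71)·R2: [0, 0, -121/213, -5320/71]
R4 ← R4 + (121/548)·R3: [0, 0, 0, -9720/137]
4 nonzero rows, so rank(AT) = 4.

4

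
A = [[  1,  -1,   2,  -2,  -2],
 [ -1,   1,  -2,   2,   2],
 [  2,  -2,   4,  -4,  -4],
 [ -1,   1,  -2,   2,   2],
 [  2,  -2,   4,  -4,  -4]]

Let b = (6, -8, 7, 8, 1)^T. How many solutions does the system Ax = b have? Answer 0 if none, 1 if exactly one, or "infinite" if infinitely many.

Row reduce the augmented matrix [A | b].
R2 ← R2 + R1: [0, 0, 0, 0, 0, -2]
R3 ← R3 − (2)·R1: [0, 0, 0, 0, 0, -5]
R4 ← R4 + R1: [0, 0, 0, 0, 0, 14]
R5 ← R5 − (2)·R1: [0, 0, 0, 0, 0, -11]
R3 ← R3 − (5/2)·R2: [0, 0, 0, 0, 0, 0]
R4 ← R4 + (7)·R2: [0, 0, 0, 0, 0, 0]
R5 ← R5 − (11/2)·R2: [0, 0, 0, 0, 0, 0]
The echelon form has 2 nonzero rows; the last pivot sits in the augmented column, so rank(A) = 1 but rank([A|b]) = 2.
Since the ranks differ, the system is inconsistent.
It has no solutions.

0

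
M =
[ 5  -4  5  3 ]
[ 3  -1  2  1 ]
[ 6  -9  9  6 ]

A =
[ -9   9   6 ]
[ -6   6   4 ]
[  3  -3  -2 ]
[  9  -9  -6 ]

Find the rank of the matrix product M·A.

First compute MA:
[[ 21, -21, -14],
 [ -6,   6,   4],
 [ 81, -81, -54]]
Now row reduce the product.
R2 ← R2 + (2/7)·R1: [0, 0, 0]
R3 ← R3 − (27/7)·R1: [0, 0, 0]
1 nonzero row, so rank(MA) = 1.

1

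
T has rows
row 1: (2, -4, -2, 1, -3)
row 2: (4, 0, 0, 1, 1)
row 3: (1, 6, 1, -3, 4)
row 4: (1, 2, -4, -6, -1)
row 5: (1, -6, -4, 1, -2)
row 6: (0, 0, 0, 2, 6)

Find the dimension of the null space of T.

Row reduce to echelon form.
R2 ← R2 − (2)·R1: [0, 8, 4, -1, 7]
R3 ← R3 − (1/2)·R1: [0, 8, 2, -7/2, 11/2]
R4 ← R4 − (1/2)·R1: [0, 4, -3, -13/2, 1/2]
R5 ← R5 − (1/2)·R1: [0, -4, -3, 1/2, -1/2]
R3 ← R3 − R2: [0, 0, -2, -5/2, -3/2]
R4 ← R4 − (1/2)·R2: [0, 0, -5, -6, -3]
R5 ← R5 + (1/2)·R2: [0, 0, -1, 0, 3]
R4 ← R4 − (5/2)·R3: [0, 0, 0, 1/4, 3/4]
R5 ← R5 − (1/2)·R3: [0, 0, 0, 5/4, 15/4]
R5 ← R5 − (5)·R4: [0, 0, 0, 0, 0]
R6 ← R6 − (8)·R4: [0, 0, 0, 0, 0]
4 nonzero rows, so rank(T) = 4.
T has 5 columns; by rank–nullity, nullity = 5 − 4 = 1.

1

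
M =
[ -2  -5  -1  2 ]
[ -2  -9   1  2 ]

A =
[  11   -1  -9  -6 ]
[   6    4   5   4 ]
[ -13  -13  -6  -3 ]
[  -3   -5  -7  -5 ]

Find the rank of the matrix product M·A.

First compute MA:
[[-45, -15, -15, -15],
 [-95, -57, -47, -37]]
Now row reduce the product.
R2 ← R2 − (19/9)·R1: [0, -76/3, -46/3, -16/3]
2 nonzero rows, so rank(MA) = 2.

2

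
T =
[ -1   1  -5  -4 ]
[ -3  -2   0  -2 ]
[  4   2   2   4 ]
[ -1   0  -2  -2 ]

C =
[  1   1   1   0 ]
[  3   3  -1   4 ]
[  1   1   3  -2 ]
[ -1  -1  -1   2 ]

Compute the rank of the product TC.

2

First compute TC:
[[  1,   1, -13,   6],
 [ -7,  -7,   1, -12],
 [  8,   8,   4,  12],
 [ -1,  -1,  -5,   0]]
Now row reduce the product.
R2 ← R2 + (7)·R1: [0, 0, -90, 30]
R3 ← R3 − (8)·R1: [0, 0, 108, -36]
R4 ← R4 + R1: [0, 0, -18, 6]
R3 ← R3 + (6/5)·R2: [0, 0, 0, 0]
R4 ← R4 − (1/5)·R2: [0, 0, 0, 0]
2 nonzero rows, so rank(TC) = 2.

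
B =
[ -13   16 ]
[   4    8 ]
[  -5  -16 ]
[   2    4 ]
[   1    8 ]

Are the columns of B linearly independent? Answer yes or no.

Row reduce B to echelon form.
R2 ← R2 + (4/13)·R1: [0, 168/13]
R3 ← R3 − (5/13)·R1: [0, -288/13]
R4 ← R4 + (2/13)·R1: [0, 84/13]
R5 ← R5 + (1/13)·R1: [0, 120/13]
R3 ← R3 + (12/7)·R2: [0, 0]
R4 ← R4 − (1/2)·R2: [0, 0]
R5 ← R5 − (5/7)·R2: [0, 0]
2 pivots among 2 columns.
Every column is a pivot column, so the columns are linearly independent.

yes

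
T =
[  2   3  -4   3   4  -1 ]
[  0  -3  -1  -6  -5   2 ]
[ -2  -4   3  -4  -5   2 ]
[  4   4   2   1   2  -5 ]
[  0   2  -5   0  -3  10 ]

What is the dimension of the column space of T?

5

Row reduce to echelon form.
R3 ← R3 + R1: [0, -1, -1, -1, -1, 1]
R4 ← R4 − (2)·R1: [0, -2, 10, -5, -6, -3]
R3 ← R3 − (1/3)·R2: [0, 0, -2/3, 1, 2/3, 1/3]
R4 ← R4 − (2/3)·R2: [0, 0, 32/3, -1, -8/3, -13/3]
R5 ← R5 + (2/3)·R2: [0, 0, -17/3, -4, -19/3, 34/3]
R4 ← R4 + (16)·R3: [0, 0, 0, 15, 8, 1]
R5 ← R5 − (17/2)·R3: [0, 0, 0, -25/2, -12, 17/2]
R5 ← R5 + (5/6)·R4: [0, 0, 0, 0, -16/3, 28/3]
Echelon form has 5 nonzero rows, so rank(T) = 5.
The column space has dimension equal to the rank: 5.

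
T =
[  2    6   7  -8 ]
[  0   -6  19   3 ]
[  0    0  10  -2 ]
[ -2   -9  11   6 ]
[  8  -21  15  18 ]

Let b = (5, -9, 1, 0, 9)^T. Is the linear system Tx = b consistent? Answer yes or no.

no

Row reduce the augmented matrix [T | b].
R4 ← R4 + R1: [0, -3, 18, -2, 5]
R5 ← R5 − (4)·R1: [0, -45, -13, 50, -11]
R4 ← R4 − (1/2)·R2: [0, 0, 17/2, -7/2, 19/2]
R5 ← R5 − (15/2)·R2: [0, 0, -311/2, 55/2, 113/2]
R4 ← R4 − (17/20)·R3: [0, 0, 0, -9/5, 173/20]
R5 ← R5 + (311/20)·R3: [0, 0, 0, -18/5, 1441/20]
R5 ← R5 − (2)·R4: [0, 0, 0, 0, 219/4]
The echelon form has 5 nonzero rows; the last pivot sits in the augmented column, so rank(T) = 4 but rank([T|b]) = 5.
Since the ranks differ, the system is inconsistent.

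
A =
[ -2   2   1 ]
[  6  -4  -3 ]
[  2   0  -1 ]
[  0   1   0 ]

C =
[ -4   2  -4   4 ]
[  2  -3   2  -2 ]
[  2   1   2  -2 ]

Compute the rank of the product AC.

2

First compute AC:
[[ 14,  -9,  14, -14],
 [-38,  21, -38,  38],
 [-10,   3, -10,  10],
 [  2,  -3,   2,  -2]]
Now row reduce the product.
R2 ← R2 + (19/7)·R1: [0, -24/7, 0, 0]
R3 ← R3 + (5/7)·R1: [0, -24/7, 0, 0]
R4 ← R4 − (1/7)·R1: [0, -12/7, 0, 0]
R3 ← R3 − R2: [0, 0, 0, 0]
R4 ← R4 − (1/2)·R2: [0, 0, 0, 0]
2 nonzero rows, so rank(AC) = 2.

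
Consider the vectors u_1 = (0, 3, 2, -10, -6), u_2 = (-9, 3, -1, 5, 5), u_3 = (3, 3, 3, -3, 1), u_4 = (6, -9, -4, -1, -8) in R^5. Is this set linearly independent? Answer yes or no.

Form the matrix with these vectors as rows and row reduce.
Swap R1 ↔ R2
R3 ← R3 + (1/3)·R1: [0, 4, 8/3, -4/3, 8/3]
R4 ← R4 + (2/3)·R1: [0, -7, -14/3, 7/3, -14/3]
R3 ← R3 − (4/3)·R2: [0, 0, 0, 12, 32/3]
R4 ← R4 + (7/3)·R2: [0, 0, 0, -21, -56/3]
R4 ← R4 + (7/4)·R3: [0, 0, 0, 0, 0]
3 nonzero rows, so the 4 vectors span a space of dimension 3.
Since 3 < 4, the vectors are linearly dependent.

no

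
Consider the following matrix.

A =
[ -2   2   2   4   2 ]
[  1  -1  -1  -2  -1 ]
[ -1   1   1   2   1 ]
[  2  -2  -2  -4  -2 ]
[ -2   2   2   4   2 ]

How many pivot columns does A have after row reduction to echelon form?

1

Row reduce to echelon form.
R2 ← R2 + (1/2)·R1: [0, 0, 0, 0, 0]
R3 ← R3 − (1/2)·R1: [0, 0, 0, 0, 0]
R4 ← R4 + R1: [0, 0, 0, 0, 0]
R5 ← R5 − R1: [0, 0, 0, 0, 0]
Echelon form has 1 nonzero row, so rank(A) = 1.
Each nonzero row contributes one pivot column: 1 pivot columns.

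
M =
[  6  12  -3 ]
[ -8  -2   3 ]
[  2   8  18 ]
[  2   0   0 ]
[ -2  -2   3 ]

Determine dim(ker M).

0

Row reduce to echelon form.
R2 ← R2 + (4/3)·R1: [0, 14, -1]
R3 ← R3 − (1/3)·R1: [0, 4, 19]
R4 ← R4 − (1/3)·R1: [0, -4, 1]
R5 ← R5 + (1/3)·R1: [0, 2, 2]
R3 ← R3 − (2/7)·R2: [0, 0, 135/7]
R4 ← R4 + (2/7)·R2: [0, 0, 5/7]
R5 ← R5 − (1/7)·R2: [0, 0, 15/7]
R4 ← R4 − (1/27)·R3: [0, 0, 0]
R5 ← R5 − (1/9)·R3: [0, 0, 0]
3 nonzero rows, so rank(M) = 3.
M has 3 columns; by rank–nullity, nullity = 3 − 3 = 0.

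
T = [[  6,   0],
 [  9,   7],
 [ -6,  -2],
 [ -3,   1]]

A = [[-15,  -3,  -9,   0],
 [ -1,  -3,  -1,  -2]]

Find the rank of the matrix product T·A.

First compute TA:
[[-90, -18, -54,   0],
 [-142, -48, -88, -14],
 [ 92,  24,  56,   4],
 [ 44,   6,  26,  -2]]
Now row reduce the product.
R2 ← R2 − (71/45)·R1: [0, -98/5, -14/5, -14]
R3 ← R3 + (46/45)·R1: [0, 28/5, 4/5, 4]
R4 ← R4 + (22/45)·R1: [0, -14/5, -2/5, -2]
R3 ← R3 + (2/7)·R2: [0, 0, 0, 0]
R4 ← R4 − (1/7)·R2: [0, 0, 0, 0]
2 nonzero rows, so rank(TA) = 2.

2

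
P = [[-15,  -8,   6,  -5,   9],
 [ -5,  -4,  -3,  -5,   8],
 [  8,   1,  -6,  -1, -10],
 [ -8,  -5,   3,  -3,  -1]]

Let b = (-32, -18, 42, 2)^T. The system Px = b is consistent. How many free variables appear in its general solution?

Row reduce the augmented matrix [P | b].
R2 ← R2 − (1/3)·R1: [0, -4/3, -5, -10/3, 5, -22/3]
R3 ← R3 + (8/15)·R1: [0, -49/15, -14/5, -11/3, -26/5, 374/15]
R4 ← R4 − (8/15)·R1: [0, -11/15, -1/5, -1/3, -29/5, 286/15]
R3 ← R3 − (49/20)·R2: [0, 0, 189/20, 9/2, -349/20, 429/10]
R4 ← R4 − (11/20)·R2: [0, 0, 51/20, 3/2, -171/20, 231/10]
R4 ← R4 − (17/63)·R3: [0, 0, 0, 2/7, -242/63, 242/21]
The echelon form has 4 nonzero rows, and every pivot lies in the first 5 columns, so rank(P) = rank([P|b]) = 4.
The system is consistent.
Free variables = (unknowns) − (rank) = 5 − 4 = 1.

1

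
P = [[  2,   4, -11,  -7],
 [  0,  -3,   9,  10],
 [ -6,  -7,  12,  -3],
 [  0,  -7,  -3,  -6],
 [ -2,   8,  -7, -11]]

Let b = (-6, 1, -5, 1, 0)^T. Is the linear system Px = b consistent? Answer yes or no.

no

Row reduce the augmented matrix [P | b].
R3 ← R3 + (3)·R1: [0, 5, -21, -24, -23]
R5 ← R5 + R1: [0, 12, -18, -18, -6]
R3 ← R3 + (5/3)·R2: [0, 0, -6, -22/3, -64/3]
R4 ← R4 − (7/3)·R2: [0, 0, -24, -88/3, -4/3]
R5 ← R5 + (4)·R2: [0, 0, 18, 22, -2]
R4 ← R4 − (4)·R3: [0, 0, 0, 0, 84]
R5 ← R5 + (3)·R3: [0, 0, 0, 0, -66]
R5 ← R5 + (11/14)·R4: [0, 0, 0, 0, 0]
The echelon form has 4 nonzero rows; the last pivot sits in the augmented column, so rank(P) = 3 but rank([P|b]) = 4.
Since the ranks differ, the system is inconsistent.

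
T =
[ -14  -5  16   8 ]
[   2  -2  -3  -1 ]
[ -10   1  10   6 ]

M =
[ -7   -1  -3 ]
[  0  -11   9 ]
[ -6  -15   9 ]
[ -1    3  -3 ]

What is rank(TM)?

First compute TM:
[[ -6, -147, 117],
 [  5,  62, -48],
 [  4, -133, 111]]
Now row reduce the product.
R2 ← R2 + (5/6)·R1: [0, -121/2, 99/2]
R3 ← R3 + (2/3)·R1: [0, -231, 189]
R3 ← R3 − (42/11)·R2: [0, 0, 0]
2 nonzero rows, so rank(TM) = 2.

2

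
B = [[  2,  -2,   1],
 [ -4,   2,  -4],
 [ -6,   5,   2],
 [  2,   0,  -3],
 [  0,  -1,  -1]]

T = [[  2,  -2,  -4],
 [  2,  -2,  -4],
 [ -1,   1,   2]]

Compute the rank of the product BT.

1

First compute BT:
[[ -1,   1,   2],
 [  0,   0,   0],
 [ -4,   4,   8],
 [  7,  -7, -14],
 [ -1,   1,   2]]
Now row reduce the product.
R3 ← R3 − (4)·R1: [0, 0, 0]
R4 ← R4 + (7)·R1: [0, 0, 0]
R5 ← R5 − R1: [0, 0, 0]
1 nonzero row, so rank(BT) = 1.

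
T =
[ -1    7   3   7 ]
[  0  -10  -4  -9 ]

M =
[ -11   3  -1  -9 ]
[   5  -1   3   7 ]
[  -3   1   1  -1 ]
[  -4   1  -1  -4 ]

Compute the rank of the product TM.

First compute TM:
[[  9,   0,  18,  27],
 [ -2,  -3, -25, -30]]
Now row reduce the product.
R2 ← R2 + (2/9)·R1: [0, -3, -21, -24]
2 nonzero rows, so rank(TM) = 2.

2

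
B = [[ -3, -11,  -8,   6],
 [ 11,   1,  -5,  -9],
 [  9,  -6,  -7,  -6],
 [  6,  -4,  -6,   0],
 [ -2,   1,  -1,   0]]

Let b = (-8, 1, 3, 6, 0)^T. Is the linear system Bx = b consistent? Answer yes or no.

no

Row reduce the augmented matrix [B | b].
R2 ← R2 + (11/3)·R1: [0, -118/3, -103/3, 13, -85/3]
R3 ← R3 + (3)·R1: [0, -39, -31, 12, -21]
R4 ← R4 + (2)·R1: [0, -26, -22, 12, -10]
R5 ← R5 − (2/3)·R1: [0, 25/3, 13/3, -4, 16/3]
R3 ← R3 − (117/118)·R2: [0, 0, 359/118, -105/118, 837/118]
R4 ← R4 − (39/59)·R2: [0, 0, 41/59, 201/59, 515/59]
R5 ← R5 + (25/118)·R2: [0, 0, -347/118, -147/118, -79/118]
R4 ← R4 − (82/359)·R3: [0, 0, 0, 1296/359, 2552/359]
R5 ← R5 + (347/359)·R3: [0, 0, 0, -756/359, 2221/359]
R5 ← R5 + (7/12)·R4: [0, 0, 0, 0, 31/3]
The echelon form has 5 nonzero rows; the last pivot sits in the augmented column, so rank(B) = 4 but rank([B|b]) = 5.
Since the ranks differ, the system is inconsistent.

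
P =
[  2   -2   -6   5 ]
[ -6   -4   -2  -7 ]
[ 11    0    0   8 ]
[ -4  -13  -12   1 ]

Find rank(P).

4

Row reduce to echelon form.
R2 ← R2 + (3)·R1: [0, -10, -20, 8]
R3 ← R3 − (11/2)·R1: [0, 11, 33, -39/2]
R4 ← R4 + (2)·R1: [0, -17, -24, 11]
R3 ← R3 + (11/10)·R2: [0, 0, 11, -107/10]
R4 ← R4 − (17/10)·R2: [0, 0, 10, -13/5]
R4 ← R4 − (10/11)·R3: [0, 0, 0, 392/55]
Echelon form has 4 nonzero rows, so rank(P) = 4.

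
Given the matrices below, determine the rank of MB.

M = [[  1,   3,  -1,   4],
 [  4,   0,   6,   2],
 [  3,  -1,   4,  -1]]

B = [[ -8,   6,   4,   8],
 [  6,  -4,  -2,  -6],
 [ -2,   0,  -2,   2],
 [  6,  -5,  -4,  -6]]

First compute MB:
[[ 36, -26, -16, -36],
 [-32,  14,  -4,  32],
 [-44,  27,  10,  44]]
Now row reduce the product.
R2 ← R2 + (8/9)·R1: [0, -82/9, -164/9, 0]
R3 ← R3 + (11/9)·R1: [0, -43/9, -86/9, 0]
R3 ← R3 − (43/82)·R2: [0, 0, 0, 0]
2 nonzero rows, so rank(MB) = 2.

2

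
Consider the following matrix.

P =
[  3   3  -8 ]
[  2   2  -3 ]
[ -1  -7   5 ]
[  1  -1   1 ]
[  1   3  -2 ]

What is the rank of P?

Row reduce to echelon form.
R2 ← R2 − (2/3)·R1: [0, 0, 7/3]
R3 ← R3 + (1/3)·R1: [0, -6, 7/3]
R4 ← R4 − (1/3)·R1: [0, -2, 11/3]
R5 ← R5 − (1/3)·R1: [0, 2, 2/3]
Swap R2 ↔ R3
R4 ← R4 − (1/3)·R2: [0, 0, 26/9]
R5 ← R5 + (1/3)·R2: [0, 0, 13/9]
R4 ← R4 − (26/21)·R3: [0, 0, 0]
R5 ← R5 − (13/21)·R3: [0, 0, 0]
Echelon form has 3 nonzero rows, so rank(P) = 3.

3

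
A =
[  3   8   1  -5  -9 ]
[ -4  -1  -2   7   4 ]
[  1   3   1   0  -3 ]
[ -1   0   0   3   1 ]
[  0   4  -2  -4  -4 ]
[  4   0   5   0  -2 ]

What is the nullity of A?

2

Row reduce to echelon form.
R2 ← R2 + (4/3)·R1: [0, 29/3, -2/3, 1/3, -8]
R3 ← R3 − (1/3)·R1: [0, 1/3, 2/3, 5/3, 0]
R4 ← R4 + (1/3)·R1: [0, 8/3, 1/3, 4/3, -2]
R6 ← R6 − (4/3)·R1: [0, -32/3, 11/3, 20/3, 10]
R3 ← R3 − (1/29)·R2: [0, 0, 20/29, 48/29, 8/29]
R4 ← R4 − (8/29)·R2: [0, 0, 15/29, 36/29, 6/29]
R5 ← R5 − (12/29)·R2: [0, 0, -50/29, -120/29, -20/29]
R6 ← R6 + (32/29)·R2: [0, 0, 85/29, 204/29, 34/29]
R4 ← R4 − (3/4)·R3: [0, 0, 0, 0, 0]
R5 ← R5 + (5/2)·R3: [0, 0, 0, 0, 0]
R6 ← R6 − (17/4)·R3: [0, 0, 0, 0, 0]
3 nonzero rows, so rank(A) = 3.
A has 5 columns; by rank–nullity, nullity = 5 − 3 = 2.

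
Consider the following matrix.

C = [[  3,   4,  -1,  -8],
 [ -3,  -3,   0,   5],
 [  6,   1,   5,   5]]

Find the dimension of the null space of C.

Row reduce to echelon form.
R2 ← R2 + R1: [0, 1, -1, -3]
R3 ← R3 − (2)·R1: [0, -7, 7, 21]
R3 ← R3 + (7)·R2: [0, 0, 0, 0]
2 nonzero rows, so rank(C) = 2.
C has 4 columns; by rank–nullity, nullity = 4 − 2 = 2.

2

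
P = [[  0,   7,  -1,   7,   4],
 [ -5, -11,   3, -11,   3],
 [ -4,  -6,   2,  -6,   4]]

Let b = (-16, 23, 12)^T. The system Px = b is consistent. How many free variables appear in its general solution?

Row reduce the augmented matrix [P | b].
Swap R1 ↔ R2
R3 ← R3 − (4/5)·R1: [0, 14/5, -2/5, 14/5, 8/5, -32/5]
R3 ← R3 − (2/5)·R2: [0, 0, 0, 0, 0, 0]
The echelon form has 2 nonzero rows, and every pivot lies in the first 5 columns, so rank(P) = rank([P|b]) = 2.
The system is consistent.
Free variables = (unknowns) − (rank) = 5 − 2 = 3.

3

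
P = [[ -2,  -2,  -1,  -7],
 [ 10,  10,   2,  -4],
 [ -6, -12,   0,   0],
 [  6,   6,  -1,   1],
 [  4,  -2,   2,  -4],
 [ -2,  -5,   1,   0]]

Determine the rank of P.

4

Row reduce to echelon form.
R2 ← R2 + (5)·R1: [0, 0, -3, -39]
R3 ← R3 − (3)·R1: [0, -6, 3, 21]
R4 ← R4 + (3)·R1: [0, 0, -4, -20]
R5 ← R5 + (2)·R1: [0, -6, 0, -18]
R6 ← R6 − R1: [0, -3, 2, 7]
Swap R2 ↔ R3
R5 ← R5 − R2: [0, 0, -3, -39]
R6 ← R6 − (1/2)·R2: [0, 0, 1/2, -7/2]
R4 ← R4 − (4/3)·R3: [0, 0, 0, 32]
R5 ← R5 − R3: [0, 0, 0, 0]
R6 ← R6 + (1/6)·R3: [0, 0, 0, -10]
R6 ← R6 + (5/16)·R4: [0, 0, 0, 0]
Echelon form has 4 nonzero rows, so rank(P) = 4.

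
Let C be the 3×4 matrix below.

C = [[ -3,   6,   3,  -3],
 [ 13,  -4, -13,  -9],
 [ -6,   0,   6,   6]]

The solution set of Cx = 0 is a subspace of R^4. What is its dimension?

Row reduce to echelon form.
R2 ← R2 + (13/3)·R1: [0, 22, 0, -22]
R3 ← R3 − (2)·R1: [0, -12, 0, 12]
R3 ← R3 + (6/11)·R2: [0, 0, 0, 0]
2 nonzero rows, so rank(C) = 2.
C has 4 columns; by rank–nullity, nullity = 4 − 2 = 2.

2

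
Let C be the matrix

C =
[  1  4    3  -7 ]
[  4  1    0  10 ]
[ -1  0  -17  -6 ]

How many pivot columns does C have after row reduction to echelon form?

Row reduce to echelon form.
R2 ← R2 − (4)·R1: [0, -15, -12, 38]
R3 ← R3 + R1: [0, 4, -14, -13]
R3 ← R3 + (4/15)·R2: [0, 0, -86/5, -43/15]
Echelon form has 3 nonzero rows, so rank(C) = 3.
Each nonzero row contributes one pivot column: 3 pivot columns.

3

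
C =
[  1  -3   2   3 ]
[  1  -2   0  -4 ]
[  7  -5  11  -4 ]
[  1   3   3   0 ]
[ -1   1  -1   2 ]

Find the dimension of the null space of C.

1

Row reduce to echelon form.
R2 ← R2 − R1: [0, 1, -2, -7]
R3 ← R3 − (7)·R1: [0, 16, -3, -25]
R4 ← R4 − R1: [0, 6, 1, -3]
R5 ← R5 + R1: [0, -2, 1, 5]
R3 ← R3 − (16)·R2: [0, 0, 29, 87]
R4 ← R4 − (6)·R2: [0, 0, 13, 39]
R5 ← R5 + (2)·R2: [0, 0, -3, -9]
R4 ← R4 − (13/29)·R3: [0, 0, 0, 0]
R5 ← R5 + (3/29)·R3: [0, 0, 0, 0]
3 nonzero rows, so rank(C) = 3.
C has 4 columns; by rank–nullity, nullity = 4 − 3 = 1.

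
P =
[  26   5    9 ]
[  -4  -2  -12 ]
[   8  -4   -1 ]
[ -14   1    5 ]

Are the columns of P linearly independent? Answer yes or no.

yes

Row reduce P to echelon form.
R2 ← R2 + (2/13)·R1: [0, -16/13, -138/13]
R3 ← R3 − (4/13)·R1: [0, -72/13, -49/13]
R4 ← R4 + (7/13)·R1: [0, 48/13, 128/13]
R3 ← R3 − (9/2)·R2: [0, 0, 44]
R4 ← R4 + (3)·R2: [0, 0, -22]
R4 ← R4 + (1/2)·R3: [0, 0, 0]
3 pivots among 3 columns.
Every column is a pivot column, so the columns are linearly independent.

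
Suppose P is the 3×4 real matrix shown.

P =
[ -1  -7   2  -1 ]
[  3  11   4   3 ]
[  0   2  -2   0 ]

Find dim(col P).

2

Row reduce to echelon form.
R2 ← R2 + (3)·R1: [0, -10, 10, 0]
R3 ← R3 + (1/5)·R2: [0, 0, 0, 0]
Echelon form has 2 nonzero rows, so rank(P) = 2.
The column space has dimension equal to the rank: 2.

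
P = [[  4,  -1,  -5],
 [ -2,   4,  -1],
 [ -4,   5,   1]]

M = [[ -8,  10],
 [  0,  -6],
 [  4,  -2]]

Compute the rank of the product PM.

First compute PM:
[[-52,  56],
 [ 12, -42],
 [ 36, -72]]
Now row reduce the product.
R2 ← R2 + (3/13)·R1: [0, -378/13]
R3 ← R3 + (9/13)·R1: [0, -432/13]
R3 ← R3 − (8/7)·R2: [0, 0]
2 nonzero rows, so rank(PM) = 2.

2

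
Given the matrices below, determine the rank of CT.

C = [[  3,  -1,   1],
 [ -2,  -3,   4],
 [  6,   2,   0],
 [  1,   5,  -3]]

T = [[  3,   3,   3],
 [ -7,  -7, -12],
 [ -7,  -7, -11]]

2

First compute CT:
[[  9,   9,  10],
 [-13, -13, -14],
 [  4,   4,  -6],
 [-11, -11, -24]]
Now row reduce the product.
R2 ← R2 + (13/9)·R1: [0, 0, 4/9]
R3 ← R3 − (4/9)·R1: [0, 0, -94/9]
R4 ← R4 + (11/9)·R1: [0, 0, -106/9]
R3 ← R3 + (47/2)·R2: [0, 0, 0]
R4 ← R4 + (53/2)·R2: [0, 0, 0]
2 nonzero rows, so rank(CT) = 2.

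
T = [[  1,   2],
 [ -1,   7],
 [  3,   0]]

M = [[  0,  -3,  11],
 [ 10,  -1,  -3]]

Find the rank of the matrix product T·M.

First compute TM:
[[ 20,  -5,   5],
 [ 70,  -4, -32],
 [  0,  -9,  33]]
Now row reduce the product.
R2 ← R2 − (7/2)·R1: [0, 27/2, -99/2]
R3 ← R3 + (2/3)·R2: [0, 0, 0]
2 nonzero rows, so rank(TM) = 2.

2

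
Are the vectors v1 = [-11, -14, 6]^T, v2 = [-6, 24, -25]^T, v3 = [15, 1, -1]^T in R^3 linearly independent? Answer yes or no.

Form the matrix with these vectors as rows and row reduce.
R2 ← R2 − (6/11)·R1: [0, 348/11, -311/11]
R3 ← R3 + (15/11)·R1: [0, -199/11, 79/11]
R3 ← R3 + (199/348)·R2: [0, 0, -3127/348]
3 nonzero rows, so the 3 vectors span a space of dimension 3.
Since 3 = 3, the vectors are linearly independent.

yes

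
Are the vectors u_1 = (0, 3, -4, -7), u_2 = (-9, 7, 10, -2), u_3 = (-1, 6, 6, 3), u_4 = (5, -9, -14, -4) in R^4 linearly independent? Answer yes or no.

yes

Form the matrix with these vectors as rows and row reduce.
Swap R1 ↔ R2
R3 ← R3 − (1/9)·R1: [0, 47/9, 44/9, 29/9]
R4 ← R4 + (5/9)·R1: [0, -46/9, -76/9, -46/9]
R3 ← R3 − (47/27)·R2: [0, 0, 320/27, 416/27]
R4 ← R4 + (46/27)·R2: [0, 0, -412/27, -460/27]
R4 ← R4 + (103/80)·R3: [0, 0, 0, 14/5]
4 nonzero rows, so the 4 vectors span a space of dimension 4.
Since 4 = 4, the vectors are linearly independent.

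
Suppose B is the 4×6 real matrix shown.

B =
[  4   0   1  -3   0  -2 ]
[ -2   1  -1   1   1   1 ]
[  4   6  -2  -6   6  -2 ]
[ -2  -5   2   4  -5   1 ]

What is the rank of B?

Row reduce to echelon form.
R2 ← R2 + (1/2)·R1: [0, 1, -1/2, -1/2, 1, 0]
R3 ← R3 − R1: [0, 6, -3, -3, 6, 0]
R4 ← R4 + (1/2)·R1: [0, -5, 5/2, 5/2, -5, 0]
R3 ← R3 − (6)·R2: [0, 0, 0, 0, 0, 0]
R4 ← R4 + (5)·R2: [0, 0, 0, 0, 0, 0]
Echelon form has 2 nonzero rows, so rank(B) = 2.

2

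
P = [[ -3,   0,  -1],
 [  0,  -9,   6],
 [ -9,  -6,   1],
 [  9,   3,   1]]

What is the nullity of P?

Row reduce to echelon form.
R3 ← R3 − (3)·R1: [0, -6, 4]
R4 ← R4 + (3)·R1: [0, 3, -2]
R3 ← R3 − (2/3)·R2: [0, 0, 0]
R4 ← R4 + (1/3)·R2: [0, 0, 0]
2 nonzero rows, so rank(P) = 2.
P has 3 columns; by rank–nullity, nullity = 3 − 2 = 1.

1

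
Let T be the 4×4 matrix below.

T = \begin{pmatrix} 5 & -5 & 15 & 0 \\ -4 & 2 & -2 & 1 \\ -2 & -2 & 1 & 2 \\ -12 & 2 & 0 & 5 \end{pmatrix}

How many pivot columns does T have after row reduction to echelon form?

Row reduce to echelon form.
R2 ← R2 + (4/5)·R1: [0, -2, 10, 1]
R3 ← R3 + (2/5)·R1: [0, -4, 7, 2]
R4 ← R4 + (12/5)·R1: [0, -10, 36, 5]
R3 ← R3 − (2)·R2: [0, 0, -13, 0]
R4 ← R4 − (5)·R2: [0, 0, -14, 0]
R4 ← R4 − (14/13)·R3: [0, 0, 0, 0]
Echelon form has 3 nonzero rows, so rank(T) = 3.
Each nonzero row contributes one pivot column: 3 pivot columns.

3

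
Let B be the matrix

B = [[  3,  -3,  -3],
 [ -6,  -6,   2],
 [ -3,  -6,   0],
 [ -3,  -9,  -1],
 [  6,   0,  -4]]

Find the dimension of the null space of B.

1

Row reduce to echelon form.
R2 ← R2 + (2)·R1: [0, -12, -4]
R3 ← R3 + R1: [0, -9, -3]
R4 ← R4 + R1: [0, -12, -4]
R5 ← R5 − (2)·R1: [0, 6, 2]
R3 ← R3 − (3/4)·R2: [0, 0, 0]
R4 ← R4 − R2: [0, 0, 0]
R5 ← R5 + (1/2)·R2: [0, 0, 0]
2 nonzero rows, so rank(B) = 2.
B has 3 columns; by rank–nullity, nullity = 3 − 2 = 1.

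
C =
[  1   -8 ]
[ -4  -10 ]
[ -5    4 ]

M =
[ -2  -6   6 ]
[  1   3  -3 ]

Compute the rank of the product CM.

First compute CM:
[[-10, -30,  30],
 [ -2,  -6,   6],
 [ 14,  42, -42]]
Now row reduce the product.
R2 ← R2 − (1/5)·R1: [0, 0, 0]
R3 ← R3 + (7/5)·R1: [0, 0, 0]
1 nonzero row, so rank(CM) = 1.

1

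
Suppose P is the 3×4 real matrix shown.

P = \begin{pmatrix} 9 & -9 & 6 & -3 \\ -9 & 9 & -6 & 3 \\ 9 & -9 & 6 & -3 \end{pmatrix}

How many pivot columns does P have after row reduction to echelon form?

Row reduce to echelon form.
R2 ← R2 + R1: [0, 0, 0, 0]
R3 ← R3 − R1: [0, 0, 0, 0]
Echelon form has 1 nonzero row, so rank(P) = 1.
Each nonzero row contributes one pivot column: 1 pivot columns.

1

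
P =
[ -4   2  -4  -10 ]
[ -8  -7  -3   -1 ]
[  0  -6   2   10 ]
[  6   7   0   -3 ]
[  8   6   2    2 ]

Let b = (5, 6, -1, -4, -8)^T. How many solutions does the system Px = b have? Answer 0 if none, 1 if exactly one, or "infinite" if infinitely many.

0

Row reduce the augmented matrix [P | b].
R2 ← R2 − (2)·R1: [0, -11, 5, 19, -4]
R4 ← R4 + (3/2)·R1: [0, 10, -6, -18, 7/2]
R5 ← R5 + (2)·R1: [0, 10, -6, -18, 2]
R3 ← R3 − (6/11)·R2: [0, 0, -8/11, -4/11, 13/11]
R4 ← R4 + (10/11)·R2: [0, 0, -16/11, -8/11, -3/22]
R5 ← R5 + (10/11)·R2: [0, 0, -16/11, -8/11, -18/11]
R4 ← R4 − (2)·R3: [0, 0, 0, 0, -5/2]
R5 ← R5 − (2)·R3: [0, 0, 0, 0, -4]
R5 ← R5 − (8/5)·R4: [0, 0, 0, 0, 0]
The echelon form has 4 nonzero rows; the last pivot sits in the augmented column, so rank(P) = 3 but rank([P|b]) = 4.
Since the ranks differ, the system is inconsistent.
It has no solutions.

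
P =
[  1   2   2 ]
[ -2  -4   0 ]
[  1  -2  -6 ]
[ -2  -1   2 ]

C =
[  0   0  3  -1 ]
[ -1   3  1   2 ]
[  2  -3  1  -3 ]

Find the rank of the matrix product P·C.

3

First compute PC:
[[  2,   0,   7,  -3],
 [  4, -12, -10,  -6],
 [-10,  12,  -5,  13],
 [  5,  -9,  -5,  -6]]
Now row reduce the product.
R2 ← R2 − (2)·R1: [0, -12, -24, 0]
R3 ← R3 + (5)·R1: [0, 12, 30, -2]
R4 ← R4 − (5/2)·R1: [0, -9, -45/2, 3/2]
R3 ← R3 + R2: [0, 0, 6, -2]
R4 ← R4 − (3/4)·R2: [0, 0, -9/2, 3/2]
R4 ← R4 + (3/4)·R3: [0, 0, 0, 0]
3 nonzero rows, so rank(PC) = 3.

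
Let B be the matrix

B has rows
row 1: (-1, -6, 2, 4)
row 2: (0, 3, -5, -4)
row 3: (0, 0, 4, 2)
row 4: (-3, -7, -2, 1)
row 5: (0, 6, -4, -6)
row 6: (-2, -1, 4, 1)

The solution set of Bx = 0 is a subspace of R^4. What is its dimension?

0

Row reduce to echelon form.
R4 ← R4 − (3)·R1: [0, 11, -8, -11]
R6 ← R6 − (2)·R1: [0, 11, 0, -7]
R4 ← R4 − (11/3)·R2: [0, 0, 31/3, 11/3]
R5 ← R5 − (2)·R2: [0, 0, 6, 2]
R6 ← R6 − (11/3)·R2: [0, 0, 55/3, 23/3]
R4 ← R4 − (31/12)·R3: [0, 0, 0, -3/2]
R5 ← R5 − (3/2)·R3: [0, 0, 0, -1]
R6 ← R6 − (55/12)·R3: [0, 0, 0, -3/2]
R5 ← R5 − (2/3)·R4: [0, 0, 0, 0]
R6 ← R6 − R4: [0, 0, 0, 0]
4 nonzero rows, so rank(B) = 4.
B has 4 columns; by rank–nullity, nullity = 4 − 4 = 0.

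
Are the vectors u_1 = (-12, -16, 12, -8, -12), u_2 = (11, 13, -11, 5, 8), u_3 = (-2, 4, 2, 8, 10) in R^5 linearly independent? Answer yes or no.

Form the matrix with these vectors as rows and row reduce.
R2 ← R2 + (11/12)·R1: [0, -5/3, 0, -7/3, -3]
R3 ← R3 − (1/6)·R1: [0, 20/3, 0, 28/3, 12]
R3 ← R3 + (4)·R2: [0, 0, 0, 0, 0]
2 nonzero rows, so the 3 vectors span a space of dimension 2.
Since 2 < 3, the vectors are linearly dependent.

no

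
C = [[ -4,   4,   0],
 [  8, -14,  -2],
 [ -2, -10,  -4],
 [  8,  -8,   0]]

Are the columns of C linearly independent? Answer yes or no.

no

Row reduce C to echelon form.
R2 ← R2 + (2)·R1: [0, -6, -2]
R3 ← R3 − (1/2)·R1: [0, -12, -4]
R4 ← R4 + (2)·R1: [0, 0, 0]
R3 ← R3 − (2)·R2: [0, 0, 0]
2 pivots among 3 columns.
Only 2 < 3 pivot columns, so the columns are linearly dependent.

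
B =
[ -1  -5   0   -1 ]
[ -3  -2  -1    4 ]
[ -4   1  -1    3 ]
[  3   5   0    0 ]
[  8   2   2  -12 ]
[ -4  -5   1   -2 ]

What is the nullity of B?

Row reduce to echelon form.
R2 ← R2 − (3)·R1: [0, 13, -1, 7]
R3 ← R3 − (4)·R1: [0, 21, -1, 7]
R4 ← R4 + (3)·R1: [0, -10, 0, -3]
R5 ← R5 + (8)·R1: [0, -38, 2, -20]
R6 ← R6 − (4)·R1: [0, 15, 1, 2]
R3 ← R3 − (21/13)·R2: [0, 0, 8/13, -56/13]
R4 ← R4 + (10/13)·R2: [0, 0, -10/13, 31/13]
R5 ← R5 + (38/13)·R2: [0, 0, -12/13, 6/13]
R6 ← R6 − (15/13)·R2: [0, 0, 28/13, -79/13]
R4 ← R4 + (5/4)·R3: [0, 0, 0, -3]
R5 ← R5 + (3/2)·R3: [0, 0, 0, -6]
R6 ← R6 − (7/2)·R3: [0, 0, 0, 9]
R5 ← R5 − (2)·R4: [0, 0, 0, 0]
R6 ← R6 + (3)·R4: [0, 0, 0, 0]
4 nonzero rows, so rank(B) = 4.
B has 4 columns; by rank–nullity, nullity = 4 − 4 = 0.

0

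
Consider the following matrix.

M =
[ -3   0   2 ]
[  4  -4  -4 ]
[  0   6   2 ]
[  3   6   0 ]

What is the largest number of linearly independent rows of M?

Row reduce to echelon form.
R2 ← R2 + (4/3)·R1: [0, -4, -4/3]
R4 ← R4 + R1: [0, 6, 2]
R3 ← R3 + (3/2)·R2: [0, 0, 0]
R4 ← R4 + (3/2)·R2: [0, 0, 0]
Echelon form has 2 nonzero rows, so rank(M) = 2.
The rank gives the maximum number of linearly independent rows: 2.

2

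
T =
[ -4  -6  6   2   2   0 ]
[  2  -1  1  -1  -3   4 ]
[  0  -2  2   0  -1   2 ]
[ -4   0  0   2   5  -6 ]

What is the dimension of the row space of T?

Row reduce to echelon form.
R2 ← R2 + (1/2)·R1: [0, -4, 4, 0, -2, 4]
R4 ← R4 − R1: [0, 6, -6, 0, 3, -6]
R3 ← R3 − (1/2)·R2: [0, 0, 0, 0, 0, 0]
R4 ← R4 + (3/2)·R2: [0, 0, 0, 0, 0, 0]
Echelon form has 2 nonzero rows, so rank(T) = 2.
The row space has dimension equal to the rank: 2.

2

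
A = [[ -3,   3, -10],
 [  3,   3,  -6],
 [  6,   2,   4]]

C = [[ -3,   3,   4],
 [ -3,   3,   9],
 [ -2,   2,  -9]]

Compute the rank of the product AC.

2

First compute AC:
[[ 20, -20, 105],
 [ -6,   6,  93],
 [-32,  32,   6]]
Now row reduce the product.
R2 ← R2 + (3/10)·R1: [0, 0, 249/2]
R3 ← R3 + (8/5)·R1: [0, 0, 174]
R3 ← R3 − (116/83)·R2: [0, 0, 0]
2 nonzero rows, so rank(AC) = 2.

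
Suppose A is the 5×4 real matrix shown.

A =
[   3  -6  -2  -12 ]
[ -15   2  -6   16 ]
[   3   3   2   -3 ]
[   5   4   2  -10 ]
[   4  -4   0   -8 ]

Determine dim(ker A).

Row reduce to echelon form.
R2 ← R2 + (5)·R1: [0, -28, -16, -44]
R3 ← R3 − R1: [0, 9, 4, 9]
R4 ← R4 − (5/3)·R1: [0, 14, 16/3, 10]
R5 ← R5 − (4/3)·R1: [0, 4, 8/3, 8]
R3 ← R3 + (9/28)·R2: [0, 0, -8/7, -36/7]
R4 ← R4 + (1/2)·R2: [0, 0, -8/3, -12]
R5 ← R5 + (1/7)·R2: [0, 0, 8/21, 12/7]
R4 ← R4 − (7/3)·R3: [0, 0, 0, 0]
R5 ← R5 + (1/3)·R3: [0, 0, 0, 0]
3 nonzero rows, so rank(A) = 3.
A has 4 columns; by rank–nullity, nullity = 4 − 3 = 1.

1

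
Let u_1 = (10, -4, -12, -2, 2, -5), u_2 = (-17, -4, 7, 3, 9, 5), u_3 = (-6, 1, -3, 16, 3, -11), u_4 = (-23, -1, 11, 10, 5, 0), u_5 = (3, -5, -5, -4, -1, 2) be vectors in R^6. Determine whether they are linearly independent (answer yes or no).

yes

Form the matrix with these vectors as rows and row reduce.
R2 ← R2 + (17/10)·R1: [0, -54/5, -67/5, -2/5, 62/5, -7/2]
R3 ← R3 + (3/5)·R1: [0, -7/5, -51/5, 74/5, 21/5, -14]
R4 ← R4 + (23/10)·R1: [0, -51/5, -83/5, 27/5, 48/5, -23/2]
R5 ← R5 − (3/10)·R1: [0, -19/5, -7/5, -17/5, -8/5, 7/2]
R3 ← R3 − (7/54)·R2: [0, 0, -457/54, 401/27, 70/27, -1463/108]
R4 ← R4 − (17/18)·R2: [0, 0, -71/18, 52/9, -19/9, -295/36]
R5 ← R5 − (19/54)·R2: [0, 0, 179/54, -88/27, -161/27, 511/108]
R4 ← R4 − (213/457)·R3: [0, 0, 0, -523/457, -1517/457, -1719/914]
R5 ← R5 + (179/457)·R3: [0, 0, 0, 1169/457, -2261/457, -525/914]
R5 ← R5 + (1169/523)·R4: [0, 0, 0, 0, -6468/523, -2499/523]
5 nonzero rows, so the 5 vectors span a space of dimension 5.
Since 5 = 5, the vectors are linearly independent.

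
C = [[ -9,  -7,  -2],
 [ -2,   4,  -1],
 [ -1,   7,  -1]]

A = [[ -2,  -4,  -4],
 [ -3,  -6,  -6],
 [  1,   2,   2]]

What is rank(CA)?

1

First compute CA:
[[ 37,  74,  74],
 [ -9, -18, -18],
 [-20, -40, -40]]
Now row reduce the product.
R2 ← R2 + (9/37)·R1: [0, 0, 0]
R3 ← R3 + (20/37)·R1: [0, 0, 0]
1 nonzero row, so rank(CA) = 1.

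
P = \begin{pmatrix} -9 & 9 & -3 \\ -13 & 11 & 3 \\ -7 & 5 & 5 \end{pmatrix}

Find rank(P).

2

Row reduce to echelon form.
R2 ← R2 − (13/9)·R1: [0, -2, 22/3]
R3 ← R3 − (7/9)·R1: [0, -2, 22/3]
R3 ← R3 − R2: [0, 0, 0]
Echelon form has 2 nonzero rows, so rank(P) = 2.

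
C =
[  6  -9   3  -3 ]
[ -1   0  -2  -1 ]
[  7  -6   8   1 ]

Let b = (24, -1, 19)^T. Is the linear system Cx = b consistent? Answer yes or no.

Row reduce the augmented matrix [C | b].
R2 ← R2 + (1/6)·R1: [0, -3/2, -3/2, -3/2, 3]
R3 ← R3 − (7/6)·R1: [0, 9/2, 9/2, 9/2, -9]
R3 ← R3 + (3)·R2: [0, 0, 0, 0, 0]
The echelon form has 2 nonzero rows, and every pivot lies in the first 4 columns, so rank(C) = rank([C|b]) = 2.
The system is consistent.

yes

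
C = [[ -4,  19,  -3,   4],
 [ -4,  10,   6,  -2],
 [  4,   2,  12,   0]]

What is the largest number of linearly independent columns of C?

3

Row reduce to echelon form.
R2 ← R2 − R1: [0, -9, 9, -6]
R3 ← R3 + R1: [0, 21, 9, 4]
R3 ← R3 + (7/3)·R2: [0, 0, 30, -10]
Echelon form has 3 nonzero rows, so rank(C) = 3.
The rank gives the maximum number of linearly independent columns: 3.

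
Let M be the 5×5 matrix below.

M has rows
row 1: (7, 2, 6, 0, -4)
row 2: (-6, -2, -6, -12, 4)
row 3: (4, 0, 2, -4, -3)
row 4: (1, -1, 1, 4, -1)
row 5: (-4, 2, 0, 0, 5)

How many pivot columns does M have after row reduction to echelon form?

Row reduce to echelon form.
R2 ← R2 + (6/7)·R1: [0, -2/7, -6/7, -12, 4/7]
R3 ← R3 − (4/7)·R1: [0, -8/7, -10/7, -4, -5/7]
R4 ← R4 − (1/7)·R1: [0, -9/7, 1/7, 4, -3/7]
R5 ← R5 + (4/7)·R1: [0, 22/7, 24/7, 0, 19/7]
R3 ← R3 − (4)·R2: [0, 0, 2, 44, -3]
R4 ← R4 − (9/2)·R2: [0, 0, 4, 58, -3]
R5 ← R5 + (11)·R2: [0, 0, -6, -132, 9]
R4 ← R4 − (2)·R3: [0, 0, 0, -30, 3]
R5 ← R5 + (3)·R3: [0, 0, 0, 0, 0]
Echelon form has 4 nonzero rows, so rank(M) = 4.
Each nonzero row contributes one pivot column: 4 pivot columns.

4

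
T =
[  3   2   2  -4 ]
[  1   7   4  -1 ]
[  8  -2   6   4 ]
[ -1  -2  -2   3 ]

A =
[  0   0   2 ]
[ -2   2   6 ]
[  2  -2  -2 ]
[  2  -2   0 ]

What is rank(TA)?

First compute TA:
[[ -8,   8,  14],
 [ -8,   8,  36],
 [ 24, -24,  -8],
 [  6,  -6, -10]]
Now row reduce the product.
R2 ← R2 − R1: [0, 0, 22]
R3 ← R3 + (3)·R1: [0, 0, 34]
R4 ← R4 + (3/4)·R1: [0, 0, 1/2]
R3 ← R3 − (17/11)·R2: [0, 0, 0]
R4 ← R4 − (1/44)·R2: [0, 0, 0]
2 nonzero rows, so rank(TA) = 2.

2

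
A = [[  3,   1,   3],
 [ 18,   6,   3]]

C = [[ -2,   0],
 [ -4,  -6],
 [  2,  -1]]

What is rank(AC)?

First compute AC:
[[ -4,  -9],
 [-54, -39]]
Now row reduce the product.
R2 ← R2 − (27/2)·R1: [0, 165/2]
2 nonzero rows, so rank(AC) = 2.

2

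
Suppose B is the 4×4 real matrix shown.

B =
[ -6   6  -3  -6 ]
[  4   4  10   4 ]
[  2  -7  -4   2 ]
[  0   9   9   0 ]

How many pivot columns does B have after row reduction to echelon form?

2

Row reduce to echelon form.
R2 ← R2 + (2/3)·R1: [0, 8, 8, 0]
R3 ← R3 + (1/3)·R1: [0, -5, -5, 0]
R3 ← R3 + (5/8)·R2: [0, 0, 0, 0]
R4 ← R4 − (9/8)·R2: [0, 0, 0, 0]
Echelon form has 2 nonzero rows, so rank(B) = 2.
Each nonzero row contributes one pivot column: 2 pivot columns.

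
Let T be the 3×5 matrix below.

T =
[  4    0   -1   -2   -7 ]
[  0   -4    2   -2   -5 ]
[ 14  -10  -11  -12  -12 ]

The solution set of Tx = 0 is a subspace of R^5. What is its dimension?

2

Row reduce to echelon form.
R3 ← R3 − (7/2)·R1: [0, -10, -15/2, -5, 25/2]
R3 ← R3 − (5/2)·R2: [0, 0, -25/2, 0, 25]
3 nonzero rows, so rank(T) = 3.
T has 5 columns; by rank–nullity, nullity = 5 − 3 = 2.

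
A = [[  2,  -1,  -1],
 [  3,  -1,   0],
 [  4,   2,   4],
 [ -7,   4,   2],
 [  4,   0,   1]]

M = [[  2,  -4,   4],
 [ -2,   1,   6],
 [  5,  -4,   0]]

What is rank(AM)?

First compute AM:
[[  1,  -5,   2],
 [  8, -13,   6],
 [ 24, -30,  28],
 [-12,  24,  -4],
 [ 13, -20,  16]]
Now row reduce the product.
R2 ← R2 − (8)·R1: [0, 27, -10]
R3 ← R3 − (24)·R1: [0, 90, -20]
R4 ← R4 + (12)·R1: [0, -36, 20]
R5 ← R5 − (13)·R1: [0, 45, -10]
R3 ← R3 − (10/3)·R2: [0, 0, 40/3]
R4 ← R4 + (4/3)·R2: [0, 0, 20/3]
R5 ← R5 − (5/3)·R2: [0, 0, 20/3]
R4 ← R4 − (1/2)·R3: [0, 0, 0]
R5 ← R5 − (1/2)·R3: [0, 0, 0]
3 nonzero rows, so rank(AM) = 3.

3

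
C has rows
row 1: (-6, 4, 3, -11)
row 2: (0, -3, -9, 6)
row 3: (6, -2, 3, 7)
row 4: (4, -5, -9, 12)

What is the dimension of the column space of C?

2

Row reduce to echelon form.
R3 ← R3 + R1: [0, 2, 6, -4]
R4 ← R4 + (2/3)·R1: [0, -7/3, -7, 14/3]
R3 ← R3 + (2/3)·R2: [0, 0, 0, 0]
R4 ← R4 − (7/9)·R2: [0, 0, 0, 0]
Echelon form has 2 nonzero rows, so rank(C) = 2.
The column space has dimension equal to the rank: 2.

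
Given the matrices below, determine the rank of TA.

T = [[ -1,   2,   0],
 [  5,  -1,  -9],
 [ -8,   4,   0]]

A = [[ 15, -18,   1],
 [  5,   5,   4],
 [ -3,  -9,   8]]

3

First compute TA:
[[ -5,  28,   7],
 [ 97, -14, -71],
 [-100, 164,   8]]
Now row reduce the product.
R2 ← R2 + (97/5)·R1: [0, 2646/5, 324/5]
R3 ← R3 − (20)·R1: [0, -396, -132]
R3 ← R3 + (110/147)·R2: [0, 0, -4092/49]
3 nonzero rows, so rank(TA) = 3.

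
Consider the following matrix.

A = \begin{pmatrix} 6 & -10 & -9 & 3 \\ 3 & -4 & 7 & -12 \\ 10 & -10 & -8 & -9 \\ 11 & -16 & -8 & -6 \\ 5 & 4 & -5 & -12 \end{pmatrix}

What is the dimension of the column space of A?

Row reduce to echelon form.
R2 ← R2 − (1/2)·R1: [0, 1, 23/2, -27/2]
R3 ← R3 − (5/3)·R1: [0, 20/3, 7, -14]
R4 ← R4 − (11/6)·R1: [0, 7/3, 17/2, -23/2]
R5 ← R5 − (5/6)·R1: [0, 37/3, 5/2, -29/2]
R3 ← R3 − (20/3)·R2: [0, 0, -209/3, 76]
R4 ← R4 − (7/3)·R2: [0, 0, -55/3, 20]
R5 ← R5 − (37/3)·R2: [0, 0, -418/3, 152]
R4 ← R4 − (5/19)·R3: [0, 0, 0, 0]
R5 ← R5 − (2)·R3: [0, 0, 0, 0]
Echelon form has 3 nonzero rows, so rank(A) = 3.
The column space has dimension equal to the rank: 3.

3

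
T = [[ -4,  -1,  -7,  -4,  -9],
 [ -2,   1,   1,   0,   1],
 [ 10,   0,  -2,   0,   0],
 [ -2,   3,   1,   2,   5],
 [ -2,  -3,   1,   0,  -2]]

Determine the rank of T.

4

Row reduce to echelon form.
R2 ← R2 − (1/2)·R1: [0, 3/2, 9/2, 2, 11/2]
R3 ← R3 + (5/2)·R1: [0, -5/2, -39/2, -10, -45/2]
R4 ← R4 − (1/2)·R1: [0, 7/2, 9/2, 4, 19/2]
R5 ← R5 − (1/2)·R1: [0, -5/2, 9/2, 2, 5/2]
R3 ← R3 + (5/3)·R2: [0, 0, -12, -20/3, -40/3]
R4 ← R4 − (7/3)·R2: [0, 0, -6, -2/3, -10/3]
R5 ← R5 + (5/3)·R2: [0, 0, 12, 16/3, 35/3]
R4 ← R4 − (1/2)·R3: [0, 0, 0, 8/3, 10/3]
R5 ← R5 + R3: [0, 0, 0, -4/3, -5/3]
R5 ← R5 + (1/2)·R4: [0, 0, 0, 0, 0]
Echelon form has 4 nonzero rows, so rank(T) = 4.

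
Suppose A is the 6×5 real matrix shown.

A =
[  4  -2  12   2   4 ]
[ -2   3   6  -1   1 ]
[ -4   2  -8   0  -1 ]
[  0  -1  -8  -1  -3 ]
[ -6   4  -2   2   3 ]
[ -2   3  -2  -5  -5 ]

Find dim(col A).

3

Row reduce to echelon form.
R2 ← R2 + (1/2)·R1: [0, 2, 12, 0, 3]
R3 ← R3 + R1: [0, 0, 4, 2, 3]
R5 ← R5 + (3/2)·R1: [0, 1, 16, 5, 9]
R6 ← R6 + (1/2)·R1: [0, 2, 4, -4, -3]
R4 ← R4 + (1/2)·R2: [0, 0, -2, -1, -3/2]
R5 ← R5 − (1/2)·R2: [0, 0, 10, 5, 15/2]
R6 ← R6 − R2: [0, 0, -8, -4, -6]
R4 ← R4 + (1/2)·R3: [0, 0, 0, 0, 0]
R5 ← R5 − (5/2)·R3: [0, 0, 0, 0, 0]
R6 ← R6 + (2)·R3: [0, 0, 0, 0, 0]
Echelon form has 3 nonzero rows, so rank(A) = 3.
The column space has dimension equal to the rank: 3.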